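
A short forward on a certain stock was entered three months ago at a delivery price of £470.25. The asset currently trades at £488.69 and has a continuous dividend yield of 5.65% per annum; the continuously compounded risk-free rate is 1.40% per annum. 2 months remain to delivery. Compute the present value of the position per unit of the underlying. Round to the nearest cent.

Current fair forward for the remaining 2 months: F = S·e^((r − q)·T), (r − q) = 0.0140 − 0.0565 = -0.0425
F = 488.69 · e^(-0.0425 × 2/12) = 488.69 × 0.992942 = 485.2408
Value of long forward = (F − K)·e^(−rT) = (485.2408 − 470.25) · e^(−0.0140·2/12)
= 14.9908 × 0.997669 = 14.96
Short position value = −(long value) = -£14.96

-£14.96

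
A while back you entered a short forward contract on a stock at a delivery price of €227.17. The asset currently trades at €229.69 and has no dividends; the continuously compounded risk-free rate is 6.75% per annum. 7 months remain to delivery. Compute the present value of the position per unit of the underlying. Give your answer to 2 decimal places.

Current fair forward for the remaining 7 months: F = S·e^(r·T), r = 0.0675
F = 229.69 · e^(0.0675 × 7/12) = 229.69 × 1.040160 = 238.9144
Value of long forward = (F − K)·e^(−rT) = (238.9144 − 227.17) · e^(−0.0675·7/12)
= 11.7444 × 0.961390 = 11.29
Short position value = −(long value) = -€11.29

-€11.29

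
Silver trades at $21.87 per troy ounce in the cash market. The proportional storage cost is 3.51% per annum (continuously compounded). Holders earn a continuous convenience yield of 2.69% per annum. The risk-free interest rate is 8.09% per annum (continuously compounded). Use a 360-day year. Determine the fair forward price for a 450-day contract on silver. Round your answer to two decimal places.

$24.45 per troy ounce

Net carry = r + u − y = 0.0809 + 0.0351 − 0.0269 = 0.0891
F = S·e^((r+u−y)T) = 21.87 · e^(0.0891 × 450/360) = 21.87 · e^0.111375
= 21.87 × 1.117814 = $24.45 per troy ounce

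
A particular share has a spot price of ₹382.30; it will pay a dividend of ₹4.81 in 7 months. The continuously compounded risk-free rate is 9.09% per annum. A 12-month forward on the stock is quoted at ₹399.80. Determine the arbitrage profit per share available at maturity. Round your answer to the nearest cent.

₹13.88 per share

PV(dividends) I = 4.81·e^(−0.0909·7/12) = 4.5616
Fair forward F* = (S − I)·e^(rT) = (382.30 − 4.5616)·e^0.090900 = 377.7384 × 1.095159 = 413.6836
Market ₹399.80 < fair 413.6836: forward underpriced → reverse cash-and-carry (short the stock, invest proceeds at r, pay the dividends, go long the forward).
Profit at T = |F_mkt − F*| = |399.80 − 413.6836| = ₹13.88 per share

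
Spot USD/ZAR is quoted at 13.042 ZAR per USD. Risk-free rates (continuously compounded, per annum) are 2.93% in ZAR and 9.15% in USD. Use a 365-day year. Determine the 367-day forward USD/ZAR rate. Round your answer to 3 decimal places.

F = S·e^((r_ZAR − r_USD)T) = 13.042 · e^((0.0293 − 0.0915) × 367/365)
= 13.042 · e^-0.062541 = 13.042 × 0.939375
F = 12.251 ZAR per USD

12.251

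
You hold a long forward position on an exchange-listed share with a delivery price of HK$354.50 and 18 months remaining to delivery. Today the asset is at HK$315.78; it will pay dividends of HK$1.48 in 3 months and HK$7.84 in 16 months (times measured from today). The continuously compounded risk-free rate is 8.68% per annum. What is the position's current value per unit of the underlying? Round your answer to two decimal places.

-HK$3.87

PV(remaining dividends) I = 1.48·e^(−0.0868·3/12) + 7.84·e^(−0.0868·16/12) = 8.4314
Current forward F = (S − I)·e^(rT) = (315.78 − 8.4314)·e^(0.0868·18/12) = 307.3486 × 1.139056 = 350.0873
Value (long) = (F − K)·e^(−rT) = (350.0873 − 354.50) × 0.877920 = -3.8740
Value = -HK$3.87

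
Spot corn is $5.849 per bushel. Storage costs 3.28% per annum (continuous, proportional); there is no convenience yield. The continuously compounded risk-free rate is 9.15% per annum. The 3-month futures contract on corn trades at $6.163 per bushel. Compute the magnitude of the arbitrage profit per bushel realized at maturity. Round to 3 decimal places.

Fair futures: F* = S·e^(carry·T), with carry = (r + u) = 0.0915 + 0.0328 = 0.1243
F* = 5.849 · e^(0.1243 × 3/12) = 5.849 · e^0.031075 = 5.849 × 1.031563 = $6.0336
Market $6.163 > fair $6.0336: forward overpriced → cash-and-carry (buy spot, short the forward).
At maturity, profit = |F_mkt − F*| = |6.163 − 6.0336| = $0.129 per bushel

$0.129 per bushel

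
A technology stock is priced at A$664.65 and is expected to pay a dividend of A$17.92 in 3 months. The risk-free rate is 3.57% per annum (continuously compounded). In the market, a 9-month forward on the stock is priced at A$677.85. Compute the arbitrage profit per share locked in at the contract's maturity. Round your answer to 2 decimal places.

PV(dividends) I = 17.92·e^(−0.0357·3/12) = 17.7608
Fair forward F* = (S − I)·e^(rT) = (664.65 − 17.7608)·e^0.026775 = 646.8892 × 1.027137 = 664.4438
Market A$677.85 > fair 664.4438: forward overpriced → cash-and-carry (borrow at r, buy the stock and collect the dividends, short the forward).
Profit at T = |F_mkt − F*| = |677.85 − 664.4438| = A$13.41 per share

A$13.41 per share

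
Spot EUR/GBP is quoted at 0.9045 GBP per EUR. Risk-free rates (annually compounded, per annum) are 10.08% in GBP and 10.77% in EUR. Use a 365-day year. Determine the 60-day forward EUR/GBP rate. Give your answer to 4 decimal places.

0.9036

By covered interest parity, F = S · (1+r_GBP)^T / (1+r_EUR)^T
= 0.9045 × 1.015912 / 1.016956 = 0.9045 × 0.998973
F = 0.9036 GBP per EUR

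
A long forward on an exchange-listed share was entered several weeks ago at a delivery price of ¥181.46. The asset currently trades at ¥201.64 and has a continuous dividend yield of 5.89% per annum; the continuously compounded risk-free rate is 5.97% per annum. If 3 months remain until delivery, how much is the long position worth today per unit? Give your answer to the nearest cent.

¥19.92

Current fair forward for the remaining 3 months: F = S·e^((r − q)·T), (r − q) = 0.0597 − 0.0589 = 0.0008
F = 201.64 · e^(0.0008 × 3/12) = 201.64 × 1.000200 = 201.6803
Value of long forward = (F − K)·e^(−rT) = (201.6803 − 181.46) · e^(−0.0597·3/12)
= 20.2203 × 0.985186 = 19.92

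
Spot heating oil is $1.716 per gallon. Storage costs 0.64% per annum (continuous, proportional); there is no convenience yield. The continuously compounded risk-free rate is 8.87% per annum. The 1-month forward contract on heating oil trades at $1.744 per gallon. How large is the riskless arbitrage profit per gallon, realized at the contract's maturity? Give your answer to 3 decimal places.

Fair forward: F* = S·e^(carry·T), with carry = (r + u) = 0.0887 + 0.0064 = 0.0951
F* = 1.716 · e^(0.0951 × 1/12) = 1.716 · e^0.007925 = 1.716 × 1.007956 = $1.7297
Market $1.744 > fair $1.7297: forward overpriced → cash-and-carry (buy spot, short the forward).
At maturity, profit = |F_mkt − F*| = |1.744 − 1.7297| = $0.014 per gallon

$0.014 per gallon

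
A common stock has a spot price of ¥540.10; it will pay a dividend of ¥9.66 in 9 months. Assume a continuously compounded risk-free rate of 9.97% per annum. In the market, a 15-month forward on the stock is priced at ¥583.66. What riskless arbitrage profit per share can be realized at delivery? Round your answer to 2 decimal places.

¥17.97 per share

PV(dividends) I = 9.66·e^(−0.0997·9/12) = 8.9640
Fair forward F* = (S − I)·e^(rT) = (540.10 − 8.9640)·e^0.124625 = 531.1360 × 1.132724 = 601.6305
Market ¥583.66 < fair 601.6305: forward underpriced → reverse cash-and-carry (short the stock, invest proceeds at r, pay the dividends, go long the forward).
Profit at T = |F_mkt − F*| = |583.66 − 601.6305| = ¥17.97 per share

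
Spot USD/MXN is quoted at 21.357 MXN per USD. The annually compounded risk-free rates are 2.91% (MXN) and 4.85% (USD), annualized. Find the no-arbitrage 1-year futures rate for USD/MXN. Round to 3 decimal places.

20.962

By covered interest parity, F = S · (1+r_MXN)^T / (1+r_USD)^T
= 21.357 × 1.029100 / 1.048500 = 21.357 × 0.981497
F = 20.962 MXN per USD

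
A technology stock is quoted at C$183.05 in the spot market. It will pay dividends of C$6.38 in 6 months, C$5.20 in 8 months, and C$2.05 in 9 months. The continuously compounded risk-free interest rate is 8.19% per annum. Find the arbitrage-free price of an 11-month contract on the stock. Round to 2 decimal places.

C$183.33

PV(dividends) I = 6.38·e^(−0.0819·6/12) + 5.20·e^(−0.0819·8/12) + 2.05·e^(−0.0819·9/12)
I = 6.1240 + 4.9237 + 1.9279 = 12.9756
F = (S − I)·e^(rT) = (183.05 − 12.9756) · e^(0.0819·11/12)
= 170.0744 · e^0.075075 = 170.0744 × 1.077965 = C$183.33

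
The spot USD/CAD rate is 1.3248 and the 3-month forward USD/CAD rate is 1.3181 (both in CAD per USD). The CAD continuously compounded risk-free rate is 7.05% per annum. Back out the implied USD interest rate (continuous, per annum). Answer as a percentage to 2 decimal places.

9.08%

F = S·e^((r_CAD − r_USD)T) ⇒ r_USD = r_CAD − ln(F/S)/T
ln(1.3181/1.3248) = -0.005070; /(3/12) = -0.020280
r_USD = 0.0705 + 0.020280 = 0.090780
r_USD = 9.08%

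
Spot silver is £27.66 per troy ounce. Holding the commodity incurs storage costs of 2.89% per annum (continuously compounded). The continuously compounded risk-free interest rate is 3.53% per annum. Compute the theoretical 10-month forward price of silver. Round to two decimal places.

£29.18 per troy ounce

Net carry = r + u − y = 0.0353 + 0.0289 − 0.0000 = 0.0642
F = S·e^((r+u−y)T) = 27.66 · e^(0.0642 × 10/12) = 27.66 · e^0.053500
= 27.66 × 1.054957 = £29.18 per troy ounce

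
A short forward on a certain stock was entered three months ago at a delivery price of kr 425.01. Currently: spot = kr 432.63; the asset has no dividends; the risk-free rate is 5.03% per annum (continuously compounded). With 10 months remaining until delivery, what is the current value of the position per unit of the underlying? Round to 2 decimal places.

Current fair forward for the remaining 10 months: F = S·e^(r·T), r = 0.0503
F = 432.63 · e^(0.0503 × 10/12) = 432.63 × 1.042808 = 451.1500
Value of long forward = (F − K)·e^(−rT) = (451.1500 − 425.01) · e^(−0.0503·10/12)
= 26.1400 × 0.958950 = 25.07
Short position value = −(long value) = -kr 25.07

-kr 25.07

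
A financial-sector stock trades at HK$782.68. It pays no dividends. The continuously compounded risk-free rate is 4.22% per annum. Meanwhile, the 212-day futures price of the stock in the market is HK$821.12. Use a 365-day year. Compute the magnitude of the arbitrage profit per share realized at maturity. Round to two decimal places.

Fair futures: F* = S·e^(carry·T), with carry = r = 0.0422
F* = 782.68 · e^(0.0422 × 212/365) = 782.68 · e^0.024511 = 782.68 × 1.024814 = HK$802.1014
Market HK$821.12 > fair HK$802.1014: forward overpriced → cash-and-carry (buy spot, short the forward).
At maturity, profit = |F_mkt − F*| = |821.12 − 802.1014| = HK$19.02 per share

HK$19.02 per share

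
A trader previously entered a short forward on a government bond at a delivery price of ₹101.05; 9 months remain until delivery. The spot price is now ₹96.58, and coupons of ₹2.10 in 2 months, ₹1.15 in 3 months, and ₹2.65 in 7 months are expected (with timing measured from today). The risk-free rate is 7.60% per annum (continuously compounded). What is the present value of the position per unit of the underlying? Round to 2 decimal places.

₹4.61

PV(remaining coupons) I = 2.10·e^(−0.0760·2/12) + 1.15·e^(−0.0760·3/12) + 2.65·e^(−0.0760·7/12) = 5.7370
Current forward F = (S − I)·e^(rT) = (96.58 − 5.7370)·e^(0.0760·9/12) = 90.8430 × 1.058656 = 96.1715
Value (long) = (F − K)·e^(−rT) = (96.1715 − 101.05) × 0.944594 = -4.6082
Short position value = −(long value) = ₹4.61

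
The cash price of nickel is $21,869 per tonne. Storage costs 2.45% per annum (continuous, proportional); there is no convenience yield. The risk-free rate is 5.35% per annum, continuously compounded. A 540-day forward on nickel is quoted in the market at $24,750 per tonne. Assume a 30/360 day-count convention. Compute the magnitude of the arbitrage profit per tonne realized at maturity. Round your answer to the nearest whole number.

$167 per tonne

Fair forward: F* = S·e^(carry·T), with carry = (r + u) = 0.0535 + 0.0245 = 0.0780
F* = 21869 · e^(0.0780 × 540/360) = 21869 · e^0.117000 = 21869 × 1.124119 = $24583.3584
Market $24750 > fair $24583.3584: forward overpriced → cash-and-carry (buy spot, short the forward).
At maturity, profit = |F_mkt − F*| = |24750 − 24583.3584| = $167 per tonne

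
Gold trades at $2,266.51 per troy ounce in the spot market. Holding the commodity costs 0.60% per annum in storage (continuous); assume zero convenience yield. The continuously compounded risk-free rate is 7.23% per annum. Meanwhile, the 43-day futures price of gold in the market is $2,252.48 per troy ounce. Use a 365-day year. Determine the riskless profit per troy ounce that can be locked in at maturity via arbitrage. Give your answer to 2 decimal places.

$35.03 per troy ounce

Fair futures: F* = S·e^(carry·T), with carry = (r + u) = 0.0723 + 0.0060 = 0.0783
F* = 2266.51 · e^(0.0783 × 43/365) = 2266.51 · e^0.00922438 = 2266.51 × 1.00926706 = $2287.5139
Market $2252.48 < fair $2287.5139: forward underpriced → reverse cash-and-carry (short spot, go long the forward).
At maturity, profit = |F_mkt − F*| = |2252.48 − 2287.5139| = $35.03 per troy ounce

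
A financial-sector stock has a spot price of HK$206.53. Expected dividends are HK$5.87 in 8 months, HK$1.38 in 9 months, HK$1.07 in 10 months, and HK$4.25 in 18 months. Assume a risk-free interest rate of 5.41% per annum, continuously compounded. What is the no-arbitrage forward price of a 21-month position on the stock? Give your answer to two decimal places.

HK$213.93

PV(dividends) I = 5.87·e^(−0.0541·8/12) + 1.38·e^(−0.0541·9/12) + 1.07·e^(−0.0541·10/12) + 4.25·e^(−0.0541·18/12)
I = 5.6621 + 1.3251 + 1.0228 + 3.9187 = 11.9287
F = (S − I)·e^(rT) = (206.53 − 11.9287) · e^(0.0541·21/12)
= 194.6013 · e^0.094675 = 194.6013 × 1.099302 = HK$213.93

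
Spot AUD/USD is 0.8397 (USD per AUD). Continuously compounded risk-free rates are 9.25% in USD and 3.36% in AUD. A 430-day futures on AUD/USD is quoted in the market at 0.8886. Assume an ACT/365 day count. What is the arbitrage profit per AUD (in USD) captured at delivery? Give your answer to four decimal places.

Fair futures: F* = S·e^(carry·T), with carry = (r_USD − r_AUD) = 0.0925 − 0.0336 = 0.0589
F* = 0.8397 · e^(0.0589 × 430/365) = 0.8397 · e^0.069389 = 0.8397 × 1.071853 = 0.9000
Market 0.8886 < fair 0.9000: forward underpriced → reverse cash-and-carry (short spot, go long the forward).
At maturity, profit = |F_mkt − F*| = |0.8886 − 0.9000| = 0.0114 per AUD (in USD)

0.0114 per AUD (in USD)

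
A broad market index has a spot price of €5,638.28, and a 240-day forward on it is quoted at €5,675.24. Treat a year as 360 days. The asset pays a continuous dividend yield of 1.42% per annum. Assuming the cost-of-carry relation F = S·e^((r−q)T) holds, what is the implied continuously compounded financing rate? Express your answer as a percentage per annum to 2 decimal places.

From F = S·e^((r−q)T): (r − q) = ln(F/S)/T
ln(5675.24/5638.28) = ln(1.006555) = 0.006534
(r − q) = 0.006534 / (240/360) = 0.009801
r = ln(F/S)/T + q = 0.009801 + 0.0142 = 0.024001
r = 2.40%

2.40%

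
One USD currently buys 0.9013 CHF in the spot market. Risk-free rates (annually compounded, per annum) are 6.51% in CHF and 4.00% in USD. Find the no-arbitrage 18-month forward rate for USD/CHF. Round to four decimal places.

By covered interest parity, F = S · (1+r_CHF)^T / (1+r_USD)^T
= 0.9013 × 1.099222 / 1.060596 = 0.9013 × 1.036419
F = 0.9341 CHF per USD

0.9341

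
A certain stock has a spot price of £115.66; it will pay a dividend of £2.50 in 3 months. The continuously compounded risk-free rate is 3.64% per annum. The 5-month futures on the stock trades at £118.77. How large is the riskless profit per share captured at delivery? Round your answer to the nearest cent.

£3.86 per share

PV(dividends) I = 2.50·e^(−0.0364·3/12) = 2.4774
Fair futures F* = (S − I)·e^(rT) = (115.66 − 2.4774)·e^0.015167 = 113.1826 × 1.015283 = 114.9124
Market £118.77 > fair 114.9124: forward overpriced → cash-and-carry (borrow at r, buy the stock and collect the dividends, short the forward).
Profit at T = |F_mkt − F*| = |118.77 − 114.9124| = £3.86 per share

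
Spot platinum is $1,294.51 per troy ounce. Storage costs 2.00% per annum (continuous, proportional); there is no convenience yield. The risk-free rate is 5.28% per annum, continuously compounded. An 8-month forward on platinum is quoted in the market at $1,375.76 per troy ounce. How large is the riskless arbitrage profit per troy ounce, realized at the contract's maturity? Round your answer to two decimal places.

$16.87 per troy ounce

Fair forward: F* = S·e^(carry·T), with carry = (r + u) = 0.0528 + 0.0200 = 0.0728
F* = 1294.51 · e^(0.0728 × 8/12) = 1294.51 · e^0.04853333 = 1294.51 × 1.04973036 = $1358.8864
Market $1375.76 > fair $1358.8864: forward overpriced → cash-and-carry (buy spot, short the forward).
At maturity, profit = |F_mkt − F*| = |1375.76 − 1358.8864| = $16.87 per troy ounce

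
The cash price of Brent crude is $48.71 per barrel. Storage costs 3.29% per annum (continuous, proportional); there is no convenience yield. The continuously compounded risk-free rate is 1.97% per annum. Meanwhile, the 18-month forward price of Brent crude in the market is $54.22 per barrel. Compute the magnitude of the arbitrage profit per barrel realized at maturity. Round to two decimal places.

Fair forward: F* = S·e^(carry·T), with carry = (r + u) = 0.0197 + 0.0329 = 0.0526
F* = 48.71 · e^(0.0526 × 18/12) = 48.71 · e^0.078900 = 48.71 × 1.082096 = $52.7089
Market $54.22 > fair $52.7089: forward overpriced → cash-and-carry (buy spot, short the forward).
At maturity, profit = |F_mkt − F*| = |54.22 − 52.7089| = $1.51 per barrel

$1.51 per barrel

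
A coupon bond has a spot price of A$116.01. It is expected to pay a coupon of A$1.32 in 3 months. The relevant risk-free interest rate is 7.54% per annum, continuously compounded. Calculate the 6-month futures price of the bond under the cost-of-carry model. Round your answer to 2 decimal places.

PV(coupons) I = 1.32·e^(−0.0754·3/12)
I = 1.2954
F = (S − I)·e^(rT) = (116.01 − 1.2954) · e^(0.0754·6/12)
= 114.7146 · e^0.037700 = 114.7146 × 1.038420 = A$119.12

A$119.12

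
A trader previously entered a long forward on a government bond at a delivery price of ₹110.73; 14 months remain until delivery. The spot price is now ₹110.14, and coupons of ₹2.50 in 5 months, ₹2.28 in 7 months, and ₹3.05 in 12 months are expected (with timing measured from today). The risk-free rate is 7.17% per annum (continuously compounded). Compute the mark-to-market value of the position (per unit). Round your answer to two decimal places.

₹0.84

PV(remaining coupons) I = 2.50·e^(−0.0717·5/12) + 2.28·e^(−0.0717·7/12) + 3.05·e^(−0.0717·12/12) = 7.4520
Current forward F = (S − I)·e^(rT) = (110.14 − 7.4520)·e^(0.0717·14/12) = 102.6880 × 1.087248 = 111.6473
Value (long) = (F − K)·e^(−rT) = (111.6473 − 110.73) × 0.919753 = 0.8437
Value = ₹0.84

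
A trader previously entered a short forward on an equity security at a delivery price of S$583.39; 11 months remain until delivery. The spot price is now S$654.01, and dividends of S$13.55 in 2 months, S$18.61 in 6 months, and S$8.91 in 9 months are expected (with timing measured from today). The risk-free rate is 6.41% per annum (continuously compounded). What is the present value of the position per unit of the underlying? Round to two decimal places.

PV(remaining dividends) I = 13.55·e^(−0.0641·2/12) + 18.61·e^(−0.0641·6/12) + 8.91·e^(−0.0641·9/12) = 39.9208
Current forward F = (S − I)·e^(rT) = (654.01 − 39.9208)·e^(0.0641·11/12) = 614.0892 × 1.060519 = 651.2533
Value (long) = (F − K)·e^(−rT) = (651.2533 − 583.39) × 0.942935 = 63.9907
Short position value = −(long value) = -S$63.99

-S$63.99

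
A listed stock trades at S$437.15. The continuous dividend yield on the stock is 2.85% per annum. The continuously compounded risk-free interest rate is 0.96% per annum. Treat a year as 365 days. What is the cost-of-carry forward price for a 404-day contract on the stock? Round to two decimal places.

S$428.10

F = S·e^((r − q)T) = 437.15 · e^((0.0096 − 0.0285) × 404/365)
= 437.15 · e^-0.020919 = 437.15 × 0.979298
F = S$428.10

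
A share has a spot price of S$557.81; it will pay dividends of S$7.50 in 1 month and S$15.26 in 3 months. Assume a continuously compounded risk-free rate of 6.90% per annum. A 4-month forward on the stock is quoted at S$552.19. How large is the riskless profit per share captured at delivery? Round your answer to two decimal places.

PV(dividends) I = 7.50·e^(−0.0690·1/12) + 15.26·e^(−0.0690·3/12) = 22.4560
Fair forward F* = (S − I)·e^(rT) = (557.81 − 22.4560)·e^0.023000 = 535.3540 × 1.023267 = 547.8101
Market S$552.19 > fair 547.8101: forward overpriced → cash-and-carry (borrow at r, buy the stock and collect the dividends, short the forward).
Profit at T = |F_mkt − F*| = |552.19 − 547.8101| = S$4.38 per share

S$4.38 per share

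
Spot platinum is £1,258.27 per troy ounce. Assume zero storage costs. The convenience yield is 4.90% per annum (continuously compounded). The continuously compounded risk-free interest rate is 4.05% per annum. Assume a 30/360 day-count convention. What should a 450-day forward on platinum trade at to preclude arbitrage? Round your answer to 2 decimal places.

Net carry = r + u − y = 0.0405 + 0.0000 − 0.0490 = -0.0085
F = S·e^((r+u−y)T) = 1258.27 · e^(-0.0085 × 450/360) = 1258.27 · e^-0.01062500
= 1258.27 × 0.98943125 = £1,244.97 per troy ounce

£1,244.97 per troy ounce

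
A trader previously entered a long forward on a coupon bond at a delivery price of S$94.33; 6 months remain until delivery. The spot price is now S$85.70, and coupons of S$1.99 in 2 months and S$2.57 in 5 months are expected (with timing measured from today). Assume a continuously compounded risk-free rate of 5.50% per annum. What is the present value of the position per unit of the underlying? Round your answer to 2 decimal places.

-S$10.55

PV(remaining coupons) I = 1.99·e^(−0.0550·2/12) + 2.57·e^(−0.0550·5/12) = 4.4836
Current forward F = (S − I)·e^(rT) = (85.70 − 4.4836)·e^(0.0550·6/12) = 81.2164 × 1.027882 = 83.4809
Value (long) = (F − K)·e^(−rT) = (83.4809 − 94.33) × 0.972875 = -10.5548
Value = -S$10.55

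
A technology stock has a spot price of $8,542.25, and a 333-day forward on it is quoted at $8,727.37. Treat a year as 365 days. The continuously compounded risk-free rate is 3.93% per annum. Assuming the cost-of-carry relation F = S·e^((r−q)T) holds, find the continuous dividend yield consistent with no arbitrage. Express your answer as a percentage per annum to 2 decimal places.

From F = S·e^((r−q)T): (r − q) = ln(F/S)/T
ln(8727.37/8542.25) = ln(1.021671) = 0.021440
(r − q) = 0.021440 / (333/365) = 0.023500
q = r − ln(F/S)/T = 0.0393 − 0.023500 = 0.015800
q = 1.58%

1.58%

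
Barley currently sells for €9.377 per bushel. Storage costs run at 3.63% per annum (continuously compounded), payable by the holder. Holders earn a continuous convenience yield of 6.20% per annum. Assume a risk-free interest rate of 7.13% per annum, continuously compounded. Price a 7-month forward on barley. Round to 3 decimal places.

Net carry = r + u − y = 0.0713 + 0.0363 − 0.0620 = 0.0456
F = S·e^((r+u−y)T) = 9.377 · e^(0.0456 × 7/12) = 9.377 · e^0.026600
= 9.377 × 1.026957 = €9.630 per bushel

€9.630 per bushel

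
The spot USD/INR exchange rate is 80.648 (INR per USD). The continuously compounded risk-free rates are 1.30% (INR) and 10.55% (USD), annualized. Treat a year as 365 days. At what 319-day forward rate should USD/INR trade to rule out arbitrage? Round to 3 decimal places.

F = S·e^((r_INR − r_USD)T) = 80.648 · e^((0.0130 − 0.1055) × 319/365)
= 80.648 · e^-0.080842 = 80.648 × 0.922339
F = 74.385 INR per USD

74.385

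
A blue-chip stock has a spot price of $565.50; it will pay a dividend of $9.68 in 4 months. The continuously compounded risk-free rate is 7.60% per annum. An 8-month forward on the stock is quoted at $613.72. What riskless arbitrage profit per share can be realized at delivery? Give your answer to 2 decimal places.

$28.76 per share

PV(dividends) I = 9.68·e^(−0.0760·4/12) = 9.4379
Fair forward F* = (S − I)·e^(rT) = (565.50 − 9.4379)·e^0.050667 = 556.0621 × 1.051973 = 584.9623
Market $613.72 > fair 584.9623: forward overpriced → cash-and-carry (borrow at r, buy the stock and collect the dividends, short the forward).
Profit at T = |F_mkt − F*| = |613.72 − 584.9623| = $28.76 per share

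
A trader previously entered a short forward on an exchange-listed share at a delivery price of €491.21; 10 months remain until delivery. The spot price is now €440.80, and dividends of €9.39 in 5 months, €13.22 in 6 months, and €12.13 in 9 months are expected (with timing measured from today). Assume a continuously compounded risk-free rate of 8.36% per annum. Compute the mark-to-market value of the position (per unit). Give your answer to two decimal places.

€50.49

PV(remaining dividends) I = 9.39·e^(−0.0836·5/12) + 13.22·e^(−0.0836·6/12) + 12.13·e^(−0.0836·9/12) = 33.1401
Current forward F = (S − I)·e^(rT) = (440.80 − 33.1401)·e^(0.0836·10/12) = 407.6599 × 1.072151 = 437.0730
Value (long) = (F − K)·e^(−rT) = (437.0730 − 491.21) × 0.932705 = -50.4939
Short position value = −(long value) = €50.49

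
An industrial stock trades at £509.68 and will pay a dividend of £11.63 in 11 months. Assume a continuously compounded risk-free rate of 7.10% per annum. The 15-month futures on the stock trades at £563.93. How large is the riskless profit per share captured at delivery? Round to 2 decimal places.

£18.86 per share

PV(dividends) I = 11.63·e^(−0.0710·11/12) = 10.8972
Fair futures F* = (S − I)·e^(rT) = (509.68 − 10.8972)·e^0.088750 = 498.7828 × 1.092807 = 545.0733
Market £563.93 > fair 545.0733: forward overpriced → cash-and-carry (borrow at r, buy the stock and collect the dividends, short the forward).
Profit at T = |F_mkt − F*| = |563.93 − 545.0733| = £18.86 per share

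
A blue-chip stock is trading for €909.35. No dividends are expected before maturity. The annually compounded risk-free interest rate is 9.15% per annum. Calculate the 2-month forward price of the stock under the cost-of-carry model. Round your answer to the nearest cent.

F = S · (1+r)^T
= 909.35 × 1.014699
F = €922.72

€922.72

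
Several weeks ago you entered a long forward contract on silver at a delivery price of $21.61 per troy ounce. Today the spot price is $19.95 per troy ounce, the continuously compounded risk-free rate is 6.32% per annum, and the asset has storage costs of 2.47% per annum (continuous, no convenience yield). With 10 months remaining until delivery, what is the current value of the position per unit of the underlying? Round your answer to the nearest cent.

Current fair forward for the remaining 10 months: F = S·e^((r + u)·T), (r + u) = 0.0632 + 0.0247 = 0.0879
F = 19.95 · e^(0.0879 × 10/12) = 19.95 × 1.076000 = 21.4662
Value of long forward = (F − K)·e^(−rT) = (21.4662 − 21.61) · e^(−0.0632·10/12)
= -0.1438 × 0.948696 = -0.14

-$0.14 per troy ounce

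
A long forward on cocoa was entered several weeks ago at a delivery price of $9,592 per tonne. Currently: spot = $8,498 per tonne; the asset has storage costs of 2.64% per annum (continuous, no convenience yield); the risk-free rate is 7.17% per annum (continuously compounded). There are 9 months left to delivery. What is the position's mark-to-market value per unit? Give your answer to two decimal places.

-$421.88 per tonne

Current fair forward for the remaining 9 months: F = S·e^((r + u)·T), (r + u) = 0.0717 + 0.0264 = 0.0981
F = 8498 · e^(0.0981 × 9/12) = 8498 × 1.07634926 = 9146.8160
Value of long forward = (F − K)·e^(−rT) = (9146.8160 − 9592) · e^(−0.0717·9/12)
= -445.1840 × 0.94764530 = -421.88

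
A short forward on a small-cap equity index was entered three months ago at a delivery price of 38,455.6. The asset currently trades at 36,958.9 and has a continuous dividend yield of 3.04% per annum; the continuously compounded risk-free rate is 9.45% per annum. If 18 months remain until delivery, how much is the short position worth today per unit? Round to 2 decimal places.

Current fair forward for the remaining 18 months: F = S·e^((r − q)·T), (r − q) = 0.0945 − 0.0304 = 0.0641
F = 36958.9 · e^(0.0641 × 18/12) = 36958.9 × 1.10092419 = 40688.9470
Value of long forward = (F − K)·e^(−rT) = (40688.9470 − 38455.6) · e^(−0.0945·18/12)
= 2233.3470 × 0.86783819 = 1938.18
Short position value = −(long value) = -1938.18

-1938.18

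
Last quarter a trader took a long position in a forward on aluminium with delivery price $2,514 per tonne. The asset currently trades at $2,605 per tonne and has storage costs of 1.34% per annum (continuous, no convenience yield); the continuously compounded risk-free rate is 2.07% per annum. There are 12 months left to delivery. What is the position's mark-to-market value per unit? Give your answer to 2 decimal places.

$177.65 per tonne

Current fair forward for the remaining 12 months: F = S·e^((r + u)·T), (r + u) = 0.0207 + 0.0134 = 0.0341
F = 2605 · e^(0.0341 × 12/12) = 2605 × 1.03468807 = 2695.3624
Value of long forward = (F − K)·e^(−rT) = (2695.3624 − 2514) · e^(−0.0207·12/12)
= 181.3624 × 0.97951277 = 177.65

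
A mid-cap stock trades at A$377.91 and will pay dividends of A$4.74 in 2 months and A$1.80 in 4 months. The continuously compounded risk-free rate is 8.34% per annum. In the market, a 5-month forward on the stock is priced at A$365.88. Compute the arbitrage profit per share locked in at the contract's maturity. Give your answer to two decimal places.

A$18.74 per share

PV(dividends) I = 4.74·e^(−0.0834·2/12) + 1.80·e^(−0.0834·4/12) = 6.4252
Fair forward F* = (S − I)·e^(rT) = (377.91 − 6.4252)·e^0.034750 = 371.4848 × 1.035361 = 384.6209
Market A$365.88 < fair 384.6209: forward underpriced → reverse cash-and-carry (short the stock, invest proceeds at r, pay the dividends, go long the forward).
Profit at T = |F_mkt − F*| = |365.88 − 384.6209| = A$18.74 per share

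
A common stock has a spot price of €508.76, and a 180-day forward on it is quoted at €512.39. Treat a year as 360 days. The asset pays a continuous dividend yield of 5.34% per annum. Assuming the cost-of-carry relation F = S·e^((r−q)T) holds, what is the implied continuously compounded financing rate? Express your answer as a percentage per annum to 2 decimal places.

From F = S·e^((r−q)T): (r − q) = ln(F/S)/T
ln(512.39/508.76) = ln(1.007135) = 0.007110
(r − q) = 0.007110 / (180/360) = 0.014220
r = ln(F/S)/T + q = 0.014220 + 0.0534 = 0.067620
r = 6.76%

6.76%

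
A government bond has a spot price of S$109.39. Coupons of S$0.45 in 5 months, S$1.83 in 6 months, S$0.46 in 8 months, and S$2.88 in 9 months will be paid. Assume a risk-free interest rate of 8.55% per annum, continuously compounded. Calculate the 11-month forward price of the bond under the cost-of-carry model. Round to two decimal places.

S$112.55

PV(coupons) I = 0.45·e^(−0.0855·5/12) + 1.83·e^(−0.0855·6/12) + 0.46·e^(−0.0855·8/12) + 2.88·e^(−0.0855·9/12)
I = 0.4343 + 1.7534 + 0.4345 + 2.7011 = 5.3233
F = (S − I)·e^(rT) = (109.39 − 5.3233) · e^(0.0855·11/12)
= 104.0667 · e^0.078375 = 104.0667 × 1.081528 = S$112.55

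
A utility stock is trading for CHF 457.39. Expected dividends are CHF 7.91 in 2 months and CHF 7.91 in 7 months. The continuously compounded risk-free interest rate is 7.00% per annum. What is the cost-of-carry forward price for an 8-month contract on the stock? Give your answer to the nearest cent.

CHF 463.09

PV(dividends) I = 7.91·e^(−0.0700·2/12) + 7.91·e^(−0.0700·7/12)
I = 7.8183 + 7.5935 = 15.4118
F = (S − I)·e^(rT) = (457.39 − 15.4118) · e^(0.0700·8/12)
= 441.9782 · e^0.046667 = 441.9782 × 1.047773 = CHF 463.09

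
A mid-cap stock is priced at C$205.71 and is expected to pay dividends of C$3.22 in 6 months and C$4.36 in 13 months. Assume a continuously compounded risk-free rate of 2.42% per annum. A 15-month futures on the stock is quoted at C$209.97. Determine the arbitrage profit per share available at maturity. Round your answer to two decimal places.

C$5.60 per share

PV(dividends) I = 3.22·e^(−0.0242·6/12) + 4.36·e^(−0.0242·13/12) = 7.4285
Fair futures F* = (S − I)·e^(rT) = (205.71 − 7.4285)·e^0.030250 = 198.2815 × 1.030712 = 204.3711
Market C$209.97 > fair 204.3711: forward overpriced → cash-and-carry (borrow at r, buy the stock and collect the dividends, short the forward).
Profit at T = |F_mkt − F*| = |209.97 − 204.3711| = C$5.60 per share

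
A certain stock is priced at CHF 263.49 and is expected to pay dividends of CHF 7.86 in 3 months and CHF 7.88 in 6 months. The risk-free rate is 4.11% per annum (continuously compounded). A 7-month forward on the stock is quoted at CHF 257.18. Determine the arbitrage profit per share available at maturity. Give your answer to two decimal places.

CHF 3.17 per share

PV(dividends) I = 7.86·e^(−0.0411·3/12) + 7.88·e^(−0.0411·6/12) = 15.4994
Fair forward F* = (S − I)·e^(rT) = (263.49 − 15.4994)·e^0.023975 = 247.9906 × 1.024265 = 254.0081
Market CHF 257.18 > fair 254.0081: forward overpriced → cash-and-carry (borrow at r, buy the stock and collect the dividends, short the forward).
Profit at T = |F_mkt − F*| = |257.18 − 254.0081| = CHF 3.17 per share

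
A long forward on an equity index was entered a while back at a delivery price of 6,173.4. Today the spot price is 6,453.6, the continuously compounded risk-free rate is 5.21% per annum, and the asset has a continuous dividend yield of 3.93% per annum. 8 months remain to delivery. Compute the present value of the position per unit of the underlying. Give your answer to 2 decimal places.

Current fair forward for the remaining 8 months: F = S·e^((r − q)·T), (r − q) = 0.0521 − 0.0393 = 0.0128
F = 6453.6 · e^(0.0128 × 8/12) = 6453.6 × 1.00856985 = 6508.9064
Value of long forward = (F − K)·e^(−rT) = (6508.9064 − 6173.4) · e^(−0.0521·8/12)
= 335.5064 × 0.96586295 = 324.05

324.05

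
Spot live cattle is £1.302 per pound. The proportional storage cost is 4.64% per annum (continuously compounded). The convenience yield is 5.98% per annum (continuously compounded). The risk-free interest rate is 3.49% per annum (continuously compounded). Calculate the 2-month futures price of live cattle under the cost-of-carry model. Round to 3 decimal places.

Net carry = r + u − y = 0.0349 + 0.0464 − 0.0598 = 0.0215
F = S·e^((r+u−y)T) = 1.302 · e^(0.0215 × 2/12) = 1.302 · e^0.003583
= 1.302 × 1.003589 = £1.307 per pound

£1.307 per pound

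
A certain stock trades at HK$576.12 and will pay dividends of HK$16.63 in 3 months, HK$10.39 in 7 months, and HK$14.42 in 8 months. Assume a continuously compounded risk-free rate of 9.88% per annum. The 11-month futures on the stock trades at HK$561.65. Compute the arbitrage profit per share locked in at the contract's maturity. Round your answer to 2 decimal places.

PV(dividends) I = 16.63·e^(−0.0988·3/12) + 10.39·e^(−0.0988·7/12) + 14.42·e^(−0.0988·8/12) = 39.5332
Fair futures F* = (S − I)·e^(rT) = (576.12 − 39.5332)·e^0.090567 = 536.5868 × 1.094795 = 587.4525
Market HK$561.65 < fair 587.4525: forward underpriced → reverse cash-and-carry (short the stock, invest proceeds at r, pay the dividends, go long the forward).
Profit at T = |F_mkt − F*| = |561.65 − 587.4525| = HK$25.80 per share

HK$25.80 per share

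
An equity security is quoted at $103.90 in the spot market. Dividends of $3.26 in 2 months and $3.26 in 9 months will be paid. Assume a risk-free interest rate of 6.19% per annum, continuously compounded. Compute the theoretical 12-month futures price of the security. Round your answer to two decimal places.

PV(dividends) I = 3.26·e^(−0.0619·2/12) + 3.26·e^(−0.0619·9/12)
I = 3.2265 + 3.1121 = 6.3386
F = (S − I)·e^(rT) = (103.90 − 6.3386) · e^(0.0619·12/12)
= 97.5614 · e^0.061900 = 97.5614 × 1.063856 = $103.79

$103.79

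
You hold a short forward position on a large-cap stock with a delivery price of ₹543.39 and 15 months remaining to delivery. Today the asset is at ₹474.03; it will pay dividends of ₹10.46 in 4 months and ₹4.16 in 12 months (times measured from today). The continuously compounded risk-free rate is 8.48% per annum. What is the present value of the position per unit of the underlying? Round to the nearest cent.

PV(remaining dividends) I = 10.46·e^(−0.0848·4/12) + 4.16·e^(−0.0848·12/12) = 13.9902
Current forward F = (S − I)·e^(rT) = (474.03 − 13.9902)·e^(0.0848·15/12) = 460.0398 × 1.111822 = 511.4824
Value (long) = (F − K)·e^(−rT) = (511.4824 − 543.39) × 0.899425 = -28.6985
Short position value = −(long value) = ₹28.70

₹28.70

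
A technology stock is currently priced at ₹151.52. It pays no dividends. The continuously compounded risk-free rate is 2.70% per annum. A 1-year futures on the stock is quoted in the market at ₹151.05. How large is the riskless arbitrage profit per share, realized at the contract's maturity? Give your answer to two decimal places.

Fair futures: F* = S·e^(carry·T), with carry = r = 0.0270
F* = 151.52 · e^(0.0270 × 1) = 151.52 · e^0.027000 = 151.52 × 1.027368 = ₹155.6668
Market ₹151.05 < fair ₹155.6668: forward underpriced → reverse cash-and-carry (short spot, go long the forward).
At maturity, profit = |F_mkt − F*| = |151.05 − 155.6668| = ₹4.62 per share

₹4.62 per share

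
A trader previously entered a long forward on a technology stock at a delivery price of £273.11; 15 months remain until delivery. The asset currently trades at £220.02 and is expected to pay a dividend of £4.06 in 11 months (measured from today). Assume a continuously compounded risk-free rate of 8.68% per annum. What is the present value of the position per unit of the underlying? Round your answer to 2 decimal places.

PV(remaining dividends) I = 4.06·e^(−0.0868·11/12) = 3.7495
Current forward F = (S − I)·e^(rT) = (220.02 − 3.7495)·e^(0.0868·15/12) = 216.2705 × 1.114605 = 241.0562
Value (long) = (F − K)·e^(−rT) = (241.0562 − 273.11) × 0.897179 = -28.7580
Value = -£28.76

-£28.76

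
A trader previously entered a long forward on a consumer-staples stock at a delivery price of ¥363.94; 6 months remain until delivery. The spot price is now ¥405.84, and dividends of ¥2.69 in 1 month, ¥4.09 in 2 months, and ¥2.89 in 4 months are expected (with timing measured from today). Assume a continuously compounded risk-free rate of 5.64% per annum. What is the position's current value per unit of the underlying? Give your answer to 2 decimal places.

¥42.45

PV(remaining dividends) I = 2.69·e^(−0.0564·1/12) + 4.09·e^(−0.0564·2/12) + 2.89·e^(−0.0564·4/12) = 9.5653
Current forward F = (S − I)·e^(rT) = (405.84 − 9.5653)·e^(0.0564·6/12) = 396.2747 × 1.028601 = 407.6086
Value (long) = (F − K)·e^(−rT) = (407.6086 − 363.94) × 0.972194 = 42.4544
Value = ¥42.45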